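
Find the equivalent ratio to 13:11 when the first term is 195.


Original ratio: 13:11
First term target: 195
Scale factor = 195 / 13 = 15
Multiply second term: 11 * 15 = 165
Equivalent ratio = 195:165

195:165


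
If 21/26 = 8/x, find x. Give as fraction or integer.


Setting up: 21/26 = 8/x
Cross multiply: 21 * x = 26 * 8
21x = 208
x = 208/21
x = 208/21

208/21


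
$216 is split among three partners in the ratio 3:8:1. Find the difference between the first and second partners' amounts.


Total parts = 3 + 8 + 1 = 12
Value per part = 216 / 12 = 18
Shares: 3*18=54, 8*18=144, 1*18=18
First share = 54, second share = 144
Difference = |54 - 144| = 90

90


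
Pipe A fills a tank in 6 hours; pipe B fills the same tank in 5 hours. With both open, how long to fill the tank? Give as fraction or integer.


Rate of A = 1/6 job per hour
Rate of B = 1/5 job per hour
Combined rate = 1/6 + 1/5
Find common denominator: (5 + 6)/(6*5) = 11/30
Combined rate = 11/30 job per hour
Time together = 1 / (11/30) = 30/11 hours

30/11


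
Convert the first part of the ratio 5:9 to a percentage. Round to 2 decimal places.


Total parts = 5 + 9 = 14
First part fraction = 5/14
Percentage = (5/14) * 100
= 0.357143 * 100
= 35.71%

35.71


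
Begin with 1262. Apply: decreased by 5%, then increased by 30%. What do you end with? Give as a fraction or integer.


Start: 1262
Step 1: decrease by 5% => multiply by 95/100
  1262 * 95/100 = 11989/10
Step 2: increase by 30% => multiply by 130/100
  11989/10 * 130/100 = 155857/100
Final value = 155857/100

155857/100


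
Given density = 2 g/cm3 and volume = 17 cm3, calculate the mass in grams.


Using mass = density * volume
Density = 2 g/cm3
Volume = 17 cm3
Mass = 2 * 17
= 34 g

34


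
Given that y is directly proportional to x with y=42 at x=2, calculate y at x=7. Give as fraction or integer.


Direct proportion: y = kx
Find k: k = 42/2 = 21
Compute y at x=7: y = 21 * 7
y = 147

147


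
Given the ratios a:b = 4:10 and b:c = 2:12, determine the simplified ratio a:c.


Given a:b = 4:10 and b:c = 2:12
Make b consistent. Multiply first ratio by 2: a:b = 8:20
Multiply second ratio by 10: b:c = 20:120
Now b = 20 in both, so a:b:c = 8:20:120
Therefore a:c = 8:120
Simplify by GCD: a:c = 1:15

1:15


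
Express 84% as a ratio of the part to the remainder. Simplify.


Part = 84%, Remainder = 16%
Ratio = 84:16
GCD(84, 16) = 4
Simplify: 21:4 = 21:4

21:4


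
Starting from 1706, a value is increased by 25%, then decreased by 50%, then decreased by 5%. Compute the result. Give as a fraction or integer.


Start: 1706
Step 1: increase by 25% => multiply by 125/100
  1706 * 125/100 = 4265/2
Step 2: decrease by 50% => multiply by 50/100
  4265/2 * 50/100 = 4265/4
Step 3: decrease by 5% => multiply by 95/100
  4265/4 * 95/100 = 16207/16
Final value = 16207/16

16207/16


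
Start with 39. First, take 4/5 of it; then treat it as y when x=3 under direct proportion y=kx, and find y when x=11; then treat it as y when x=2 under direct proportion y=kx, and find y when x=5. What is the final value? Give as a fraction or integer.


Start with 39.
Step 1: Take 4/5: 39 * 4/5 = 156/5
Step 2: Direct prop: k = (156/5)/3; new y = k*11 = 156/5*11/3 = 572/5
Step 3: Direct prop: k = (572/5)/2; new y = k*5 = 572/5*5/2 = 286
Final result = 286

286


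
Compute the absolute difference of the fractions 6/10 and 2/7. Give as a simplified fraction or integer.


Simplify: 6/10 = 3/5 and 2/7 = 2/7
Find common denominator: LCD = 35
Convert: 21/35 and 10/35
Difference = |21 - 10|/35 = 11/35
Simplified = 11/35

11/35


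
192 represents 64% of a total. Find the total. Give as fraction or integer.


Given: 192 is 64% of the whole
Set up: 192 = 64/100 * whole
whole = 192 * 100 / 64
whole = 19200 / 64
whole = 300

300


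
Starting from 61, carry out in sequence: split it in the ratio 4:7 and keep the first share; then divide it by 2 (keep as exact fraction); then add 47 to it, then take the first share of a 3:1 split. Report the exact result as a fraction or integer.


Start with 61.
Step 1: Split 4:7, first share = 61 * 4/11 = 244/11
Step 2: Divide by 2: 244/11 / 2 = 122/11
Step 3: Add 47: 122/11+47=639/11; split 3:1 first = 639/11*3/4 = 1917/44
Final result = 1917/44

1917/44


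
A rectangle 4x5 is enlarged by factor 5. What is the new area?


Original dimensions: 4 x 5
Enlargement factor = 5
New width = 4 * 5 = 20
New height = 5 * 5 = 25
New area = 20 * 25 = 500

500


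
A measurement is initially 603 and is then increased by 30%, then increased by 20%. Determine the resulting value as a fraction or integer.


Start: 603
Step 1: increase by 30% => multiply by 130/100
  603 * 130/100 = 7839/10
Step 2: increase by 20% => multiply by 120/100
  7839/10 * 120/100 = 23517/25
Final value = 23517/25

23517/25


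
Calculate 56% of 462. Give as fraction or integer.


Compute 56% of 462
Convert percentage: 56% = 56/100
Multiply: 462 * 56/100
= 25872/100
= 6468/25

6468/25


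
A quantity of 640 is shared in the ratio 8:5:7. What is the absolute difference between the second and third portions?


Total parts = 8 + 5 + 7 = 20
Value per part = 640 / 20 = 32
Shares: 8*32=256, 5*32=160, 7*32=224
Second share = 160, third share = 224
Difference = |160 - 224| = 64

64


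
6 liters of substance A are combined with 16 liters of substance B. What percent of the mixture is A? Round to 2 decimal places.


Volume of A = 6 L
Volume of B = 16 L
Total volume = 6 + 16 = 22 L
Percentage of A = (6/22) * 100
= 27.27%

27.27


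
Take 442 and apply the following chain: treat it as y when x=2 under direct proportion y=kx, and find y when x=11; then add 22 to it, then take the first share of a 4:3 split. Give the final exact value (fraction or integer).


Start with 442.
Step 1: Direct prop: k = (442)/2; new y = k*11 = 442*11/2 = 2431
Step 2: Add 22: 2431+22=2453; split 4:3 first = 2453*4/7 = 9812/7
Final result = 9812/7

9812/7


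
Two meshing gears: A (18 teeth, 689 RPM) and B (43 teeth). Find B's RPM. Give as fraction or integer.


Gear ratio: teeth_A * RPM_A = teeth_B * RPM_B
18 * 689 = 43 * RPM_B
12402 = 43 * RPM_B
RPM_B = 12402 / 43
RPM_B = 12402/43

12402/43


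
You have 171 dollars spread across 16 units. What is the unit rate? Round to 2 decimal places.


Total dollars = 171
Number of units = 16
Unit rate = 171 / 16
= 10.69 dollars per unit

10.69


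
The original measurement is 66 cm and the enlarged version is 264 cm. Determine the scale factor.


Original length = 66 cm
Scaled length = 264 cm
Scale factor = 264 / 66
= 4

4


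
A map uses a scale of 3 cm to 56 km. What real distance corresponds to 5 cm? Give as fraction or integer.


Map scale: 3 cm = 56 km
Measured distance on map = 5 cm
Set up proportion: 5 * 56 / 3
= 280 / 3
= 280/3 km

280/3


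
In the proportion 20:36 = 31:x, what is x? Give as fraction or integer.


Setting up: 20/36 = 31/x
Cross multiply: 20 * x = 36 * 31
20x = 1116
x = 1116/20
x = 279/5

279/5


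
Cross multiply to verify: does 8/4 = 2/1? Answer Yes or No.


Cross multiply to check 8/4 = 2/1
Left cross product: 8 * 1 = 8
Right cross product: 4 * 2 = 8
8 = 8
Equal, so proportions match => Yes

Yes


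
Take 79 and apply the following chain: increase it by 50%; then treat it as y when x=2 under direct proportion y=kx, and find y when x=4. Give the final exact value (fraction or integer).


Start with 79.
Step 1: Increase by 50%: 79 * 150/100 = 237/2
Step 2: Direct prop: k = (237/2)/2; new y = k*4 = 237/2*4/2 = 237
Final result = 237

237


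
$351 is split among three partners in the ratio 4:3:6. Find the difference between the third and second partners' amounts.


Total parts = 4 + 3 + 6 = 13
Value per part = 351 / 13 = 27
Shares: 4*27=108, 3*27=81, 6*27=162
Third share = 162, second share = 81
Difference = |162 - 81| = 81

81


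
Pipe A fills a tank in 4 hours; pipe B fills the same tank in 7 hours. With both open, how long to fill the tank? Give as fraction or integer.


Rate of A = 1/4 job per hour
Rate of B = 1/7 job per hour
Combined rate = 1/4 + 1/7
Find common denominator: (7 + 4)/(4*7) = 11/28
Combined rate = 11/28 job per hour
Time together = 1 / (11/28) = 28/11 hours

28/11


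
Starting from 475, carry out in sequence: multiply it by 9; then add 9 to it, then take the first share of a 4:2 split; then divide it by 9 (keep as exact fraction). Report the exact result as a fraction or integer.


Start with 475.
Step 1: Multiply by 9: 475 * 9 = 4275
Step 2: Add 9: 4275+9=4284; split 4:2 first = 4284*4/6 = 2856
Step 3: Divide by 9: 2856 / 9 = 952/3
Final result = 952/3

952/3


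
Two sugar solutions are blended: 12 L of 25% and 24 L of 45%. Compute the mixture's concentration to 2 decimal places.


Solute in mixture 1 = 25% of 12 L = 12*25/100 = 3 L
Solute in mixture 2 = 45% of 24 L = 24*45/100 = 54/5 L
Total solute = 3 + 54/5 = 69/5 L
Total volume = 12 + 24 = 36 L
Final concentration = 69/5/36 * 100 = 38.33%

38.33


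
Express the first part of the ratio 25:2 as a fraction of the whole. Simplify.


Total parts = 25 + 2 = 27
First part fraction = 25/27
Simplify: 25/27 = 25/27

25/27


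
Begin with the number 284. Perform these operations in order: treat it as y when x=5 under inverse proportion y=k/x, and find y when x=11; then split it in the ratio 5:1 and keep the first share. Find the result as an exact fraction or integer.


Start with 284.
Step 1: Inverse prop: k = (284)*5; new y = k/11 = 284*5/11 = 1420/11
Step 2: Split 5:1, first share = 1420/11 * 5/6 = 3550/33
Final result = 3550/33

3550/33


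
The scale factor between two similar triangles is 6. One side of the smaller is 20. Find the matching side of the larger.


Similar triangles have proportional sides
Scale factor = 6
Smaller side = 20
Corresponding larger side = 20 * 6
= 120

120


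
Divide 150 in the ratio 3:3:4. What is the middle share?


Ratio = 3:3:4
Total parts = 3 + 3 + 4 = 10
Value per part = 150 / 10 = 15
First share = 3 * 15 = 45
Middle share = 3 * 15 = 45
Third share = 4 * 15 = 60

45


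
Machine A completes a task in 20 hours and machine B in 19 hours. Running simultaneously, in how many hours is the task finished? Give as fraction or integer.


Rate of A = 1/20 job per hour
Rate of B = 1/19 job per hour
Combined rate = 1/20 + 1/19
Find common denominator: (19 + 20)/(20*19) = 39/380
Combined rate = 39/380 job per hour
Time together = 1 / (39/380) = 380/39 hours

380/39


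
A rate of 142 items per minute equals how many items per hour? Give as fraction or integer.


Converting from per minute to per hour
Rate = 142 items per minute
Multiply by 60: 142 * 60
= 8520 items per hour

8520


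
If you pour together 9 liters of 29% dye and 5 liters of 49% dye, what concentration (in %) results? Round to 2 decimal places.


Solute in mixture 1 = 29% of 9 L = 9*29/100 = 261/100 L
Solute in mixture 2 = 49% of 5 L = 5*49/100 = 49/20 L
Total solute = 261/100 + 49/20 = 253/50 L
Total volume = 9 + 5 = 14 L
Final concentration = 253/50/14 * 100 = 36.14%

36.14


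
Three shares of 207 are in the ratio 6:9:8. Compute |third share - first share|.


Total parts = 6 + 9 + 8 = 23
Value per part = 207 / 23 = 9
Shares: 6*9=54, 9*9=81, 8*9=72
Third share = 72, first share = 54
Difference = |72 - 54| = 18

18


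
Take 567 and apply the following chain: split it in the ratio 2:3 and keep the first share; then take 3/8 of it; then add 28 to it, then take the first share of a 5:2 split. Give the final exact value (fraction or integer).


Start with 567.
Step 1: Split 2:3, first share = 567 * 2/5 = 1134/5
Step 2: Take 3/8: 1134/5 * 3/8 = 1701/20
Step 3: Add 28: 1701/20+28=2261/20; split 5:2 first = 2261/20*5/7 = 323/4
Final result = 323/4

323/4


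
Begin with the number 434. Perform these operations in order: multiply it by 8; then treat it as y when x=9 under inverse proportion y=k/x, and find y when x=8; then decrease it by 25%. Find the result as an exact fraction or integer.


Start with 434.
Step 1: Multiply by 8: 434 * 8 = 3472
Step 2: Inverse prop: k = (3472)*9; new y = k/8 = 3472*9/8 = 3906
Step 3: Decrease by 25%: 3906 * 75/100 = 5859/2
Final result = 5859/2

5859/2


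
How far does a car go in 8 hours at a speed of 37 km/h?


Using distance = speed * time
Speed = 37 km/h
Time = 8 hours
Distance = 37 * 8
= 296 km

296


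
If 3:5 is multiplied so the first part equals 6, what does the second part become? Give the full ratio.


Original ratio: 3:5
First term target: 6
Scale factor = 6 / 3 = 2
Multiply second term: 5 * 2 = 10
Equivalent ratio = 6:10

6:10


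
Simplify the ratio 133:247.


Find GCD(133, 247)
GCD = 19
Divide both by 19: 133/19 = 7, 247/19 = 13
Simplified ratio = 7:13

7:13


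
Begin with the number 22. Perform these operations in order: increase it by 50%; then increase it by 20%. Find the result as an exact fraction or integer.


Start with 22.
Step 1: Increase by 50%: 22 * 150/100 = 33
Step 2: Increase by 20%: 33 * 120/100 = 198/5
Final result = 198/5

198/5


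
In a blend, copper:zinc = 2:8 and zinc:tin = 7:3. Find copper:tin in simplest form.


Given a:b = 2:8 and b:c = 7:3
Make b consistent. Multiply first ratio by 7: a:b = 14:56
Multiply second ratio by 8: b:c = 56:24
Now b = 56 in both, so a:b:c = 14:56:24
Therefore a:c = 14:24
Simplify by GCD: a:c = 7:12

7:12


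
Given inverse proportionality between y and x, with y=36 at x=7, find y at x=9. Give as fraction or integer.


Inverse proportion: y = k/x
Find k: k = 7 * 36 = 252
Compute y at x=9: y = 252/9
y = 28

28


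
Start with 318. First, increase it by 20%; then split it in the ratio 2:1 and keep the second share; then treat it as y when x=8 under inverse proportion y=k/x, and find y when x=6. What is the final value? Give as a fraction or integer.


Start with 318.
Step 1: Increase by 20%: 318 * 120/100 = 1908/5
Step 2: Split 2:1, second share = 1908/5 * 1/3 = 636/5
Step 3: Inverse prop: k = (636/5)*8; new y = k/6 = 636/5*8/6 = 848/5
Final result = 848/5

848/5


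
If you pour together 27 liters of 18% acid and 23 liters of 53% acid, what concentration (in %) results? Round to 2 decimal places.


Solute in mixture 1 = 18% of 27 L = 27*18/100 = 243/50 L
Solute in mixture 2 = 53% of 23 L = 23*53/100 = 1219/100 L
Total solute = 243/50 + 1219/100 = 341/20 L
Total volume = 27 + 23 = 50 L
Final concentration = 341/20/50 * 100 = 34.10%

34.10


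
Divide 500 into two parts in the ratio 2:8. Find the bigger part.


Total parts = 2 + 8 = 10
Value per part = 500 / 10 = 50
First share = 2 * 50 = 100
Second share = 8 * 50 = 400
Larger share = 400

400


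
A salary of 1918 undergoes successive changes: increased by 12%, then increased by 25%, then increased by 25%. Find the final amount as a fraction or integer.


Start: 1918
Step 1: increase by 12% => multiply by 112/100
  1918 * 112/100 = 53704/25
Step 2: increase by 25% => multiply by 125/100
  53704/25 * 125/100 = 13426/5
Step 3: increase by 25% => multiply by 125/100
  13426/5 * 125/100 = 6713/2
Final value = 6713/2

6713/2


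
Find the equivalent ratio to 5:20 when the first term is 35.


Original ratio: 5:20
First term target: 35
Scale factor = 35 / 5 = 7
Multiply second term: 20 * 7 = 140
Equivalent ratio = 35:140

35:140


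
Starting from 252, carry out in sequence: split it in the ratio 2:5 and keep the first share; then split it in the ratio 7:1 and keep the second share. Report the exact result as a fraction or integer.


Start with 252.
Step 1: Split 2:5, first share = 252 * 2/7 = 72
Step 2: Split 7:1, second share = 72 * 1/8 = 9
Final result = 9

9


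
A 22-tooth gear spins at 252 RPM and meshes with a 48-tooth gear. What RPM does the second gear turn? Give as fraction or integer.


Gear ratio: teeth_A * RPM_A = teeth_B * RPM_B
22 * 252 = 48 * RPM_B
5544 = 48 * RPM_B
RPM_B = 5544 / 48
RPM_B = 231/2

231/2


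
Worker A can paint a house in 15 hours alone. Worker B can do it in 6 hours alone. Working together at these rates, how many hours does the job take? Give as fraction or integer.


Rate of A = 1/15 job per hour
Rate of B = 1/6 job per hour
Combined rate = 1/15 + 1/6
Find common denominator: (6 + 15)/(15*6) = 21/90
Combined rate = 7/30 job per hour
Time together = 1 / (7/30) = 30/7 hours

30/7


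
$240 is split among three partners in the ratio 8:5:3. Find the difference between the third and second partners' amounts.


Total parts = 8 + 5 + 3 = 16
Value per part = 240 / 16 = 15
Shares: 8*15=120, 5*15=75, 3*15=45
Third share = 45, second share = 75
Difference = |45 - 75| = 30

30


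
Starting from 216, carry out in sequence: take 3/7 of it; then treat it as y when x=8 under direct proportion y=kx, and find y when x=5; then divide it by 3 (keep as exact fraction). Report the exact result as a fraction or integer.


Start with 216.
Step 1: Take 3/7: 216 * 3/7 = 648/7
Step 2: Direct prop: k = (648/7)/8; new y = k*5 = 648/7*5/8 = 405/7
Step 3: Divide by 3: 405/7 / 3 = 135/7
Final result = 135/7

135/7


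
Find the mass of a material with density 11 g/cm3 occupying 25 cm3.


Using mass = density * volume
Density = 11 g/cm3
Volume = 25 cm3
Mass = 11 * 25
= 275 g

275


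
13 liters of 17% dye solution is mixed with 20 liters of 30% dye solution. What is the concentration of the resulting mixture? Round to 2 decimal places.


Solute in mixture 1 = 17% of 13 L = 13*17/100 = 221/100 L
Solute in mixture 2 = 30% of 20 L = 20*30/100 = 6 L
Total solute = 221/100 + 6 = 821/100 L
Total volume = 13 + 20 = 33 L
Final concentration = 821/100/33 * 100 = 24.88%

24.88


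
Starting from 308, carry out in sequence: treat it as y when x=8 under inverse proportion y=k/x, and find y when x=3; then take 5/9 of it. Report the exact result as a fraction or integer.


Start with 308.
Step 1: Inverse prop: k = (308)*8; new y = k/3 = 308*8/3 = 2464/3
Step 2: Take 5/9: 2464/3 * 5/9 = 12320/27
Final result = 12320/27

12320/27


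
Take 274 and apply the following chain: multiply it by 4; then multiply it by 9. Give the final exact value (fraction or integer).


Start with 274.
Step 1: Multiply by 4: 274 * 4 = 1096
Step 2: Multiply by 9: 1096 * 9 = 9864
Final result = 9864

9864


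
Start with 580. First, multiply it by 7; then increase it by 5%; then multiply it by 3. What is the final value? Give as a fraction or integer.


Start with 580.
Step 1: Multiply by 7: 580 * 7 = 4060
Step 2: Increase by 5%: 4060 * 105/100 = 4263
Step 3: Multiply by 3: 4263 * 3 = 12789
Final result = 12789

12789


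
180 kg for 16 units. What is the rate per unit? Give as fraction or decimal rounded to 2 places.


Total kg = 180
Number of units = 16
Unit rate = 180 / 16
= 11.25 kg per unit

11.25


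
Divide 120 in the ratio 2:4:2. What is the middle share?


Ratio = 2:4:2
Total parts = 2 + 4 + 2 = 8
Value per part = 120 / 8 = 15
First share = 2 * 15 = 30
Middle share = 4 * 15 = 60
Third share = 2 * 15 = 30

60


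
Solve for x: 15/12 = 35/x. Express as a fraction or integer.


Setting up: 15/12 = 35/x
Cross multiply: 15 * x = 12 * 35
15x = 420
x = 420/15
x = 28

28


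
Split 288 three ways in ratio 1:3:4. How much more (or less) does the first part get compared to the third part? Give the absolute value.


Total parts = 1 + 3 + 4 = 8
Value per part = 288 / 8 = 36
Shares: 1*36=36, 3*36=108, 4*36=144
First share = 36, third share = 144
Difference = |36 - 144| = 108

108


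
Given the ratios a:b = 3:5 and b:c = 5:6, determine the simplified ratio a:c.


Given a:b = 3:5 and b:c = 5:6
Make b consistent. Multiply first ratio by 5: a:b = 15:25
Multiply second ratio by 5: b:c = 25:30
Now b = 25 in both, so a:b:c = 15:25:30
Therefore a:c = 15:30
Simplify by GCD: a:c = 1:2

1:2


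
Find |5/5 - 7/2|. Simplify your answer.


Simplify: 5/5 = 1 and 7/2 = 7/2
Find common denominator: LCD = 2
Convert: 2/2 and 7/2
Difference = |2 - 7|/2 = 5/2
Simplified = 5/2

5/2


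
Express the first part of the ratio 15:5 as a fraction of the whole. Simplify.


Total parts = 15 + 5 = 20
First part fraction = 15/20
Simplify: 15/20 = 3/4

3/4


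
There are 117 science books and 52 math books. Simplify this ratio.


Find GCD(117, 52)
GCD = 13
Divide both by 13: 117/13 = 9, 52/13 = 4
Simplified ratio = 9:4

9:4


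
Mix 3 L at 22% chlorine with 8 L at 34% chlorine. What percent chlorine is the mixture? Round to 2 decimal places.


Solute in mixture 1 = 22% of 3 L = 3*22/100 = 33/50 L
Solute in mixture 2 = 34% of 8 L = 8*34/100 = 68/25 L
Total solute = 33/50 + 68/25 = 169/50 L
Total volume = 3 + 8 = 11 L
Final concentration = 169/50/11 * 100 = 30.73%

30.73


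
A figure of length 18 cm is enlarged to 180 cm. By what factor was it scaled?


Original length = 18 cm
Scaled length = 180 cm
Scale factor = 180 / 18
= 10

10


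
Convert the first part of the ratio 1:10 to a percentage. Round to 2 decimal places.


Total parts = 1 + 10 = 11
First part fraction = 1/11
Percentage = (1/11) * 100
= 0.090909 * 100
= 9.09%

9.09


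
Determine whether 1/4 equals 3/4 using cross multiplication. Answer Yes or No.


Cross multiply to check 1/4 = 3/4
Left cross product: 1 * 4 = 4
Right cross product: 4 * 3 = 12
4 != 12
Not equal, so proportions differ => No

No


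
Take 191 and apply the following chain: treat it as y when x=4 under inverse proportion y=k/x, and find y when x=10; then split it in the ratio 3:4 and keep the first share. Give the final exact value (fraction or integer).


Start with 191.
Step 1: Inverse prop: k = (191)*4; new y = k/10 = 191*4/10 = 382/5
Step 2: Split 3:4, first share = 382/5 * 3/7 = 1146/35
Final result = 1146/35

1146/35


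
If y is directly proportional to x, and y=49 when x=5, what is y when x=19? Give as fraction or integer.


Direct proportion: y = kx
Find k: k = 49/5 = 49/5
Compute y at x=19: y = 49/5 * 19
y = 931/5

931/5


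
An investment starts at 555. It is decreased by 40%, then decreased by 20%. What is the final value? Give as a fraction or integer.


Start: 555
Step 1: decrease by 40% => multiply by 60/100
  555 * 60/100 = 333
Step 2: decrease by 20% => multiply by 80/100
  333 * 80/100 = 1332/5
Final value = 1332/5

1332/5


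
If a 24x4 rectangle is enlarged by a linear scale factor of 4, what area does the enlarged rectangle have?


Original dimensions: 24 x 4
Enlargement factor = 4
New width = 24 * 4 = 96
New height = 4 * 4 = 16
New area = 96 * 16 = 1536

1536


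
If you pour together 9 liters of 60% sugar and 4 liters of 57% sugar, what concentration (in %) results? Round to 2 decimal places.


Solute in mixture 1 = 60% of 9 L = 9*60/100 = 27/5 L
Solute in mixture 2 = 57% of 4 L = 4*57/100 = 57/25 L
Total solute = 27/5 + 57/25 = 192/25 L
Total volume = 9 + 4 = 13 L
Final concentration = 192/25/13 * 100 = 59.08%

59.08


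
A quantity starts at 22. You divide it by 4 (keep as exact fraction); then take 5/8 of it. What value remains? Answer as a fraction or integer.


Start with 22.
Step 1: Divide by 4: 22 / 4 = 11/2
Step 2: Take 5/8: 11/2 * 5/8 = 55/16
Final result = 55/16

55/16


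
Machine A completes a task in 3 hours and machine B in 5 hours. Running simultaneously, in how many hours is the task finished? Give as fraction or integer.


Rate of A = 1/3 job per hour
Rate of B = 1/5 job per hour
Combined rate = 1/3 + 1/5
Find common denominator: (5 + 3)/(3*5) = 8/15
Combined rate = 8/15 job per hour
Time together = 1 / (8/15) = 15/8 hours

15/8


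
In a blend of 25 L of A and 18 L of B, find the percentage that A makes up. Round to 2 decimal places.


Volume of A = 25 L
Volume of B = 18 L
Total volume = 25 + 18 = 43 L
Percentage of A = (25/43) * 100
= 58.14%

58.14


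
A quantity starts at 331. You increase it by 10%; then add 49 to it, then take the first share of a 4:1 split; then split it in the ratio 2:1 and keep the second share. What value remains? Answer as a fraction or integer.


Start with 331.
Step 1: Increase by 10%: 331 * 110/100 = 3641/10
Step 2: Add 49: 3641/10+49=4131/10; split 4:1 first = 4131/10*4/5 = 8262/25
Step 3: Split 2:1, second share = 8262/25 * 1/3 = 2754/25
Final result = 2754/25

2754/25


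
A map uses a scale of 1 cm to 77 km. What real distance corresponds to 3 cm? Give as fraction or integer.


Map scale: 1 cm = 77 km
Measured distance on map = 3 cm
Set up proportion: 3 * 77 / 1
= 231 / 1
= 231 km

231


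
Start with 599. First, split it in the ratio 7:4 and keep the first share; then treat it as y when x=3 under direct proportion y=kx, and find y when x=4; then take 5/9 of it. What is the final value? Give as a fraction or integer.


Start with 599.
Step 1: Split 7:4, first share = 599 * 7/11 = 4193/11
Step 2: Direct prop: k = (4193/11)/3; new y = k*4 = 4193/11*4/3 = 16772/33
Step 3: Take 5/9: 16772/33 * 5/9 = 83860/297
Final result = 83860/297

83860/297


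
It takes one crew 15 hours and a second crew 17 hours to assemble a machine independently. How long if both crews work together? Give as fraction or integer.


Rate of A = 1/15 job per hour
Rate of B = 1/17 job per hour
Combined rate = 1/15 + 1/17
Find common denominator: (17 + 15)/(15*17) = 32/255
Combined rate = 32/255 job per hour
Time together = 1 / (32/255) = 255/32 hours

255/32


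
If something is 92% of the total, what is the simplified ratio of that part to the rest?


Part = 92%, Remainder = 8%
Ratio = 92:8
GCD(92, 8) = 4
Simplify: 23:2 = 23:2

23:2


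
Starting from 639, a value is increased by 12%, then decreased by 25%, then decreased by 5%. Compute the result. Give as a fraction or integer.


Start: 639
Step 1: increase by 12% => multiply by 112/100
  639 * 112/100 = 17892/25
Step 2: decrease by 25% => multiply by 75/100
  17892/25 * 75/100 = 13419/25
Step 3: decrease by 5% => multiply by 95/100
  13419/25 * 95/100 = 254961/500
Final value = 254961/500

254961/500


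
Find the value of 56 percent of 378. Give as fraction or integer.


Compute 56% of 378
Convert percentage: 56% = 56/100
Multiply: 378 * 56/100
= 21168/100
= 5292/25

5292/25


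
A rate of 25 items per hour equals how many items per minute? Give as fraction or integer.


Converting from per hour to per minute
Rate = 25 items per hour
Divide by 60: 25/60
= 5/12 items per minute

5/12


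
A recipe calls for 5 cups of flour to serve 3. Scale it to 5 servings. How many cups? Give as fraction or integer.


Original: 5 cups for 3 servings
Target servings = 5
Scaling factor = 5/3
New amount = 5 * 5/3
= 25/3
= 25/3 cups

25/3


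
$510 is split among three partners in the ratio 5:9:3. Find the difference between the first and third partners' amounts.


Total parts = 5 + 9 + 3 = 17
Value per part = 510 / 17 = 30
Shares: 5*30=150, 9*30=270, 3*30=90
First share = 150, third share = 90
Difference = |150 - 90| = 60

60


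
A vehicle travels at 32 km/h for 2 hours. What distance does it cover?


Using distance = speed * time
Speed = 32 km/h
Time = 2 hours
Distance = 32 * 2
= 64 km

64


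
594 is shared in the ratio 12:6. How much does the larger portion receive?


Total parts = 12 + 6 = 18
Value per part = 594 / 18 = 33
First share = 12 * 33 = 396
Second share = 6 * 33 = 198
Larger share = 396

396


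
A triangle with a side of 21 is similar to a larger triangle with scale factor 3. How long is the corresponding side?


Similar triangles have proportional sides
Scale factor = 3
Smaller side = 21
Corresponding larger side = 21 * 3
= 63

63


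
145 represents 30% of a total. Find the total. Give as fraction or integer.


Given: 145 is 30% of the whole
Set up: 145 = 30/100 * whole
whole = 145 * 100 / 30
whole = 14500 / 30
whole = 1450/3

1450/3


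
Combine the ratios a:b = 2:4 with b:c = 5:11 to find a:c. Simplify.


Given a:b = 2:4 and b:c = 5:11
Make b consistent. Multiply first ratio by 5: a:b = 10:20
Multiply second ratio by 4: b:c = 20:44
Now b = 20 in both, so a:b:c = 10:20:44
Therefore a:c = 10:44
Simplify by GCD: a:c = 5:22

5:22


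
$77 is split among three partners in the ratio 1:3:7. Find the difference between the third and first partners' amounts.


Total parts = 1 + 3 + 7 = 11
Value per part = 77 / 11 = 7
Shares: 1*7=7, 3*7=21, 7*7=49
Third share = 49, first share = 7
Difference = |49 - 7| = 42

42


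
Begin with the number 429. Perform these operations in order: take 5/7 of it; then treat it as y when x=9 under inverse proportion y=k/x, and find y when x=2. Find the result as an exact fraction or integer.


Start with 429.
Step 1: Take 5/7: 429 * 5/7 = 2145/7
Step 2: Inverse prop: k = (2145/7)*9; new y = k/2 = 2145/7*9/2 = 19305/14
Final result = 19305/14

19305/14


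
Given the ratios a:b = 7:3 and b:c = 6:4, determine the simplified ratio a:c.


Given a:b = 7:3 and b:c = 6:4
Make b consistent. Multiply first ratio by 6: a:b = 42:18
Multiply second ratio by 3: b:c = 18:12
Now b = 18 in both, so a:b:c = 42:18:12
Therefore a:c = 42:12
Simplify by GCD: a:c = 7:2

7:2


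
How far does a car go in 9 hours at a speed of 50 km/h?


Using distance = speed * time
Speed = 50 km/h
Time = 9 hours
Distance = 50 * 9
= 450 km

450


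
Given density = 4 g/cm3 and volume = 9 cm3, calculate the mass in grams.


Using mass = density * volume
Density = 4 g/cm3
Volume = 9 cm3
Mass = 4 * 9
= 36 g

36


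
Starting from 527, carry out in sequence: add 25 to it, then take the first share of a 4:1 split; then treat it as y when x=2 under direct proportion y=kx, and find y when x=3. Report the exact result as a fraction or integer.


Start with 527.
Step 1: Add 25: 527+25=552; split 4:1 first = 552*4/5 = 2208/5
Step 2: Direct prop: k = (2208/5)/2; new y = k*3 = 2208/5*3/2 = 3312/5
Final result = 3312/5

3312/5


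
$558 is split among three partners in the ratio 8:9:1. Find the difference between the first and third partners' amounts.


Total parts = 8 + 9 + 1 = 18
Value per part = 558 / 18 = 31
Shares: 8*31=248, 9*31=279, 1*31=31
First share = 248, third share = 31
Difference = |248 - 31| = 217

217


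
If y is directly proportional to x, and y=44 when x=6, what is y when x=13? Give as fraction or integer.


Direct proportion: y = kx
Find k: k = 44/6 = 22/3
Compute y at x=13: y = 22/3 * 13
y = 286/3

286/3


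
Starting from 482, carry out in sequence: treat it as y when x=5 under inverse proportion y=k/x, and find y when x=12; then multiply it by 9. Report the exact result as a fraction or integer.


Start with 482.
Step 1: Inverse prop: k = (482)*5; new y = k/12 = 482*5/12 = 1205/6
Step 2: Multiply by 9: 1205/6 * 9 = 3615/2
Final result = 3615/2

3615/2


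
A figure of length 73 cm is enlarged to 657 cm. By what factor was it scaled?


Original length = 73 cm
Scaled length = 657 cm
Scale factor = 657 / 73
= 9

9


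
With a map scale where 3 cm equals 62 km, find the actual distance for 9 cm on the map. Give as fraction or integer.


Map scale: 3 cm = 62 km
Measured distance on map = 9 cm
Set up proportion: 9 * 62 / 3
= 558 / 3
= 186 km

186


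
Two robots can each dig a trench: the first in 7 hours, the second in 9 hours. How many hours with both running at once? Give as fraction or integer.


Rate of A = 1/7 job per hour
Rate of B = 1/9 job per hour
Combined rate = 1/7 + 1/9
Find common denominator: (9 + 7)/(7*9) = 16/63
Combined rate = 16/63 job per hour
Time together = 1 / (16/63) = 63/16 hours

63/16


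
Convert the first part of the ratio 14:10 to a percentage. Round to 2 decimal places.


Total parts = 14 + 10 = 24
First part fraction = 14/24
Percentage = (14/24) * 100
= 0.583333 * 100
= 58.33%

58.33


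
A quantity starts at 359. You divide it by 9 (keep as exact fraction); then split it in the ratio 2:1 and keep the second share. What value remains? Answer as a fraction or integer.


Start with 359.
Step 1: Divide by 9: 359 / 9 = 359/9
Step 2: Split 2:1, second share = 359/9 * 1/3 = 359/27
Final result = 359/27

359/27


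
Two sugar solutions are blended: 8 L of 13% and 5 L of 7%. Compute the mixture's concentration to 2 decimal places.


Solute in mixture 1 = 13% of 8 L = 8*13/100 = 26/25 L
Solute in mixture 2 = 7% of 5 L = 5*7/100 = 7/20 L
Total solute = 26/25 + 7/20 = 139/100 L
Total volume = 8 + 5 = 13 L
Final concentration = 139/100/13 * 100 = 10.69%

10.69


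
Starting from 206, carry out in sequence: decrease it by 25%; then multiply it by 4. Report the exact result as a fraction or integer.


Start with 206.
Step 1: Decrease by 25%: 206 * 75/100 = 309/2
Step 2: Multiply by 4: 309/2 * 4 = 618
Final result = 618

618


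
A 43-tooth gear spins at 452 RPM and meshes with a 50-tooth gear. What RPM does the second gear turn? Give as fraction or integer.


Gear ratio: teeth_A * RPM_A = teeth_B * RPM_B
43 * 452 = 50 * RPM_B
19436 = 50 * RPM_B
RPM_B = 19436 / 50
RPM_B = 9718/25

9718/25


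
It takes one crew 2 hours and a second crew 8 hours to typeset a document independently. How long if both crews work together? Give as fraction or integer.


Rate of A = 1/2 job per hour
Rate of B = 1/8 job per hour
Combined rate = 1/2 + 1/8
Find common denominator: (8 + 2)/(2*8) = 10/16
Combined rate = 5/8 job per hour
Time together = 1 / (5/8) = 8/5 hours

8/5


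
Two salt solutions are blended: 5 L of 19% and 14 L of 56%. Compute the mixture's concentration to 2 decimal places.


Solute in mixture 1 = 19% of 5 L = 5*19/100 = 19/20 L
Solute in mixture 2 = 56% of 14 L = 14*56/100 = 196/25 L
Total solute = 19/20 + 196/25 = 879/100 L
Total volume = 5 + 14 = 19 L
Final concentration = 879/100/19 * 100 = 46.26%

46.26


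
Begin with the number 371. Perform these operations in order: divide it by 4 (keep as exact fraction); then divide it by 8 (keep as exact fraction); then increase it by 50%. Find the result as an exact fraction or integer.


Start with 371.
Step 1: Divide by 4: 371 / 4 = 371/4
Step 2: Divide by 8: 371/4 / 8 = 371/32
Step 3: Increase by 50%: 371/32 * 150/100 = 1113/64
Final result = 1113/64

1113/64


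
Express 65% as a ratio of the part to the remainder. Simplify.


Part = 65%, Remainder = 35%
Ratio = 65:35
GCD(65, 35) = 5
Simplify: 13:7 = 13:7

13:7


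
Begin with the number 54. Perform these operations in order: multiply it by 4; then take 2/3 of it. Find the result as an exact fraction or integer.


Start with 54.
Step 1: Multiply by 4: 54 * 4 = 216
Step 2: Take 2/3: 216 * 2/3 = 144
Final result = 144

144


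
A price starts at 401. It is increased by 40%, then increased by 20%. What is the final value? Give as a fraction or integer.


Start: 401
Step 1: increase by 40% => multiply by 140/100
  401 * 140/100 = 2807/5
Step 2: increase by 20% => multiply by 120/100
  2807/5 * 120/100 = 16842/25
Final value = 16842/25

16842/25


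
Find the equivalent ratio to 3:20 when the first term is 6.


Original ratio: 3:20
First term target: 6
Scale factor = 6 / 3 = 2
Multiply second term: 20 * 2 = 40
Equivalent ratio = 6:40

6:40


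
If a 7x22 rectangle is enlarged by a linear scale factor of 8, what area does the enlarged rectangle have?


Original dimensions: 7 x 22
Enlargement factor = 8
New width = 7 * 8 = 56
New height = 22 * 8 = 176
New area = 56 * 176 = 9856

9856


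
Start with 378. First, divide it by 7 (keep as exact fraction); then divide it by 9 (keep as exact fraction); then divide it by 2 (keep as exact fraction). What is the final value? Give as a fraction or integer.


Start with 378.
Step 1: Divide by 7: 378 / 7 = 54
Step 2: Divide by 9: 54 / 9 = 6
Step 3: Divide by 2: 6 / 2 = 3
Final result = 3

3


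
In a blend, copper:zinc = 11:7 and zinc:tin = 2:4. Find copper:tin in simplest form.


Given a:b = 11:7 and b:c = 2:4
Make b consistent. Multiply first ratio by 2: a:b = 22:14
Multiply second ratio by 7: b:c = 14:28
Now b = 14 in both, so a:b:c = 22:14:28
Therefore a:c = 22:28
Simplify by GCD: a:c = 11:14

11:14


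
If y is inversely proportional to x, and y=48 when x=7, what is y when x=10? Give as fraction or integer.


Inverse proportion: y = k/x
Find k: k = 7 * 48 = 336
Compute y at x=10: y = 336/10
y = 168/5

168/5


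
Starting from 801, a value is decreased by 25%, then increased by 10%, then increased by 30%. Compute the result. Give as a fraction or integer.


Start: 801
Step 1: decrease by 25% => multiply by 75/100
  801 * 75/100 = 2403/4
Step 2: increase by 10% => multiply by 110/100
  2403/4 * 110/100 = 26433/40
Step 3: increase by 30% => multiply by 130/100
  26433/40 * 130/100 = 343629/400
Final value = 343629/400

343629/400


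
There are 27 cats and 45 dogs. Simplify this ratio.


Find GCD(27, 45)
GCD = 9
Divide both by 9: 27/9 = 3, 45/9 = 5
Simplified ratio = 3:5

3:5


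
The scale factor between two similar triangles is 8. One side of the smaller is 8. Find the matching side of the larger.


Similar triangles have proportional sides
Scale factor = 8
Smaller side = 8
Corresponding larger side = 8 * 8
= 64

64


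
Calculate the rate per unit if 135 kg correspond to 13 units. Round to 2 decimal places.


Total kg = 135
Number of units = 13
Unit rate = 135 / 13
= 10.38 kg per unit

10.38


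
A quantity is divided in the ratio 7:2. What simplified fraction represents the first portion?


Total parts = 7 + 2 = 9
First part fraction = 7/9
Simplify: 7/9 = 7/9

7/9


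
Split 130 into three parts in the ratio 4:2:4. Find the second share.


Ratio = 4:2:4
Total parts = 4 + 2 + 4 = 10
Value per part = 130 / 10 = 13
First share = 4 * 13 = 52
Middle share = 2 * 13 = 26
Third share = 4 * 13 = 52

26


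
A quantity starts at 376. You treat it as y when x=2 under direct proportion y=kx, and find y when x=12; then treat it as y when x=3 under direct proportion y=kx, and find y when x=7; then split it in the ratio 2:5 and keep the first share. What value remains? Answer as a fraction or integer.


Start with 376.
Step 1: Direct prop: k = (376)/2; new y = k*12 = 376*12/2 = 2256
Step 2: Direct prop: k = (2256)/3; new y = k*7 = 2256*7/3 = 5264
Step 3: Split 2:5, first share = 5264 * 2/7 = 1504
Final result = 1504

1504


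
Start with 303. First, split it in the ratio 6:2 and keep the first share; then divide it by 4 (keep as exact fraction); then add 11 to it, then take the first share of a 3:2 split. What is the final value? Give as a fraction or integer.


Start with 303.
Step 1: Split 6:2, first share = 303 * 6/8 = 909/4
Step 2: Divide by 4: 909/4 / 4 = 909/16
Step 3: Add 11: 909/16+11=1085/16; split 3:2 first = 1085/16*3/5 = 651/16
Final result = 651/16

651/16


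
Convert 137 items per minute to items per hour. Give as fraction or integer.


Converting from per minute to per hour
Rate = 137 items per minute
Multiply by 60: 137 * 60
= 8220 items per hour

8220


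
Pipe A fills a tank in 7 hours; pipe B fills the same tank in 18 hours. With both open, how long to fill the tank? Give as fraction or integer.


Rate of A = 1/7 job per hour
Rate of B = 1/18 job per hour
Combined rate = 1/7 + 1/18
Find common denominator: (18 + 7)/(7*18) = 25/126
Combined rate = 25/126 job per hour
Time together = 1 / (25/126) = 126/25 hours

126/25


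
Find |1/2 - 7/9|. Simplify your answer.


Simplify: 1/2 = 1/2 and 7/9 = 7/9
Find common denominator: LCD = 18
Convert: 9/18 and 14/18
Difference = |9 - 14|/18 = 5/18
Simplified = 5/18

5/18


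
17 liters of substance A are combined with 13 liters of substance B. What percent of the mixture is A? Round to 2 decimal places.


Volume of A = 17 L
Volume of B = 13 L
Total volume = 17 + 13 = 30 L
Percentage of A = (17/30) * 100
= 56.67%

56.67


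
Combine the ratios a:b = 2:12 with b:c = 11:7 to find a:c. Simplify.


Given a:b = 2:12 and b:c = 11:7
Make b consistent. Multiply first ratio by 11: a:b = 22:132
Multiply second ratio by 12: b:c = 132:84
Now b = 132 in both, so a:b:c = 22:132:84
Therefore a:c = 22:84
Simplify by GCD: a:c = 11:42

11:42
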